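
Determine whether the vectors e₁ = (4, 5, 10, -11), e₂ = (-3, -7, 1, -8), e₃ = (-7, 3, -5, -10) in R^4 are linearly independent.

Row-reduce the matrix whose columns are e₁, e₂, e₃.
The reduction yields 3 nonzero rows, so the rank is 3.
Since rank = 3 (the number of vectors), the set is linearly independent.

linearly independent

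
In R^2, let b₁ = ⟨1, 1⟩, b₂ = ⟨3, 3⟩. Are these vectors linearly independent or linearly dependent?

linearly dependent

Form the 2×2 matrix with these as columns; its determinant is 0.
A zero determinant means the columns are linearly dependent.
Indeed 3b₁ - b₂ = 0.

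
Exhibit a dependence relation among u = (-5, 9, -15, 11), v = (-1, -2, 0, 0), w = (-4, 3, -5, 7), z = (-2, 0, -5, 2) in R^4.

u + 3v - w - 2z = 0

Solve the homogeneous system with u, v, w, z as columns by row-reducing the coefficient matrix.
One solution (up to scaling) is (1, 3, -1, -2).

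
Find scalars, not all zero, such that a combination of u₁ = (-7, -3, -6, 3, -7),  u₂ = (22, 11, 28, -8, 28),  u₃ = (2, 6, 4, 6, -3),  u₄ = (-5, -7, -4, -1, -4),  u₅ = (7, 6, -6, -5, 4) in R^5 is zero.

Set up α₁u₁ + … + α₅u₅ = 0 and solve the homogeneous system.
The free variable yields coefficients (3, 1, 1, 2, 1) (any nonzero multiple also works).

3u₁ + u₂ + u₃ + 2u₄ + u₅ = 0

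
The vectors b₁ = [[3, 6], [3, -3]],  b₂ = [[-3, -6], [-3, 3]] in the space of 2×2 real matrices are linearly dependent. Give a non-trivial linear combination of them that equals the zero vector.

b₁ + b₂ = 0

Take coordinates with respect to {E₁₁, E₁₂, E₂₁, E₂₂}.
Row-reduce the matrix with b₁, b₂ as columns; the null space gives the coefficients.
A generator of the null space is (1, 1).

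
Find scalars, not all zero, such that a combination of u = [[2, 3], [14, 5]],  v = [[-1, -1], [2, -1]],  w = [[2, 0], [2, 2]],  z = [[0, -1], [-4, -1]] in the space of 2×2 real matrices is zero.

Pass to coordinate vectors relative to the basis {E₁₁, E₁₂, E₂₁, E₂₂}.
Write the vectors as columns of a matrix and find a nonzero vector in its null space.
One solution (up to scaling) is (1, 0, -1, 3).

u - w + 3z = 0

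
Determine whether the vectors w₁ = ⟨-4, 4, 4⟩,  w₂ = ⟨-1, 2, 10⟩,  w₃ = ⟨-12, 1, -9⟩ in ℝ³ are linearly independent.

Row-reduce the matrix whose columns are w₁, w₂, w₃.
The reduction yields 3 nonzero rows, so the rank is 3.
Since rank = 3 (the number of vectors), the set is linearly independent.

linearly independent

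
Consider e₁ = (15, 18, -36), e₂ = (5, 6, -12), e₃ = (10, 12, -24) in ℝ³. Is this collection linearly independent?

The matrix [e₁|e₂|e₃] has determinant 0.
A zero determinant means the columns are linearly dependent.
Indeed e₁ - 3e₂ = 0.

linearly dependent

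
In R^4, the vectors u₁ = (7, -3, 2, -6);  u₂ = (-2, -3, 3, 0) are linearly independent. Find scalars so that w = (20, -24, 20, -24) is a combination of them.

w = 4u₁ + 4u₂

Since u₁, u₂ are independent, the coefficients expressing w are uniquely determined by a linear system.
Back-substitution yields (c₁, c₂) = (4, 4).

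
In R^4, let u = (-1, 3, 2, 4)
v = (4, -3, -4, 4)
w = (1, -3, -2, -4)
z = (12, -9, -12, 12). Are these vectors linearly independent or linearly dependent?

linearly dependent

Place the vectors as rows of a 4×4 matrix and reduce to echelon form.
The reduction yields 2 nonzero rows, so the rank is 2.
Since rank 2 < 4, the set is linearly dependent.
Indeed u + w = 0.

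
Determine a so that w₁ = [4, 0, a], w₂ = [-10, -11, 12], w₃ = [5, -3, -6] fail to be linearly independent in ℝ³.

The set is linearly dependent precisely when det[w₁; w₂; w₃] = 0.
The determinant works out to 85*a + 408.
This vanishes exactly when a = -24/5.

a = -24/5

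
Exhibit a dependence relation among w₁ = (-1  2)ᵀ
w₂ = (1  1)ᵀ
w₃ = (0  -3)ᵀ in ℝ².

w₁ + w₂ + w₃ = 0

Write the vectors as columns of a matrix and find a nonzero vector in its null space.
A generator of the null space is (1, 1, 1).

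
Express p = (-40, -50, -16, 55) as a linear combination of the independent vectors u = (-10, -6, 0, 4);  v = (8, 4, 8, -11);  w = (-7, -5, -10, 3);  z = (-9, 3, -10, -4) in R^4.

Since u, v, w, z are independent, the coefficients expressing p are uniquely determined by a linear system.
Row-reducing the augmented matrix gives the unique coefficients (a₁, …, a₄) = (3, -2, 3, -3).

p = 3u - 2v + 3w - 3z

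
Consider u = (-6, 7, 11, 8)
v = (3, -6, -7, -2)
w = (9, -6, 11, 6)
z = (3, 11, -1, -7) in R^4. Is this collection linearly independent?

linearly independent

Form the 4×4 matrix with these as columns; its determinant is 4560.
A nonzero determinant means the columns are linearly independent.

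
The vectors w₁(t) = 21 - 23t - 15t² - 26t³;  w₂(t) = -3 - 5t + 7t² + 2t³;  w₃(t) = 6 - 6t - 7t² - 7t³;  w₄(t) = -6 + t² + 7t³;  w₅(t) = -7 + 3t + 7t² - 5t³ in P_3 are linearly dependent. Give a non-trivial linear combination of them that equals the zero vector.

Take coordinates with respect to {1, t, …, t³}.
Set up α₁w₁ + … + α₅w₅ = 0 and solve the homogeneous system.
A generator of the null space is (1, -1, -3, 1, 0).

w₁ - w₂ - 3w₃ + w₄ = 0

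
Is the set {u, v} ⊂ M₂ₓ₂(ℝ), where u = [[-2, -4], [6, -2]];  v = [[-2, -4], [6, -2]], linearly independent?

linearly dependent

Write each element as a coordinate vector in ℝ⁴ using {E₁₁, E₁₂, E₂₁, E₂₂}.
Two of the vectors are equal, giving an immediate dependence.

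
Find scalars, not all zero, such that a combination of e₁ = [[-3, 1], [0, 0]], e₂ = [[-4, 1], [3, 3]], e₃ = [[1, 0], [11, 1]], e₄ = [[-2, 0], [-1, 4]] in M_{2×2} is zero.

Pass to coordinate vectors relative to the basis {E₁₁, E₁₂, E₂₁, E₂₂}.
Set up α₁e₁ + … + α₄e₄ = 0 and solve the homogeneous system.
A generator of the null space is (3, -3, 1, 2).

3e₁ - 3e₂ + e₃ + 2e₄ = 0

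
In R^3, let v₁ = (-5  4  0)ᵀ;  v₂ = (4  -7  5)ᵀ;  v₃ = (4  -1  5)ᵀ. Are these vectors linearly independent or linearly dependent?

The matrix [v₁|v₂|v₃] has determinant 150.
A nonzero determinant means the columns are linearly independent.

linearly independent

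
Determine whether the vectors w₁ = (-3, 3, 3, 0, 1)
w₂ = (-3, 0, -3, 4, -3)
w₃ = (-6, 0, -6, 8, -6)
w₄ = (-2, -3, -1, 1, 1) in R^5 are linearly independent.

linearly dependent

One vector is a scalar multiple of another, so the set is dependent.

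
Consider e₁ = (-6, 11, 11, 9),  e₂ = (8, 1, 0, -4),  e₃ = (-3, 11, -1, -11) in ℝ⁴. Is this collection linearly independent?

Row-reduce the matrix whose columns are e₁, e₂, e₃.
The reduction yields 3 nonzero rows, so the rank is 3.
Since rank = 3 (the number of vectors), the set is linearly independent.

linearly independent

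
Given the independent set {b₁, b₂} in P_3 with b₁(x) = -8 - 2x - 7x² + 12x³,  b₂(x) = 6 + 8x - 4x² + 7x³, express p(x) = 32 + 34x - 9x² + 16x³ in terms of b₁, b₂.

p = -b₁ + 4b₂

Work in coordinates with respect to the standard basis {1, x, …, x³}.
Solve the system with b₁, b₂ as columns and p as the right-hand side.
Row-reducing the augmented matrix gives the unique coefficients (a₁, a₂) = (-1, 4).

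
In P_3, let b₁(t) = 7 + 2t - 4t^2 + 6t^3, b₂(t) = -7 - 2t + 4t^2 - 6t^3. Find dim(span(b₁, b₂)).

dim = 1

Use coordinates relative to {1, t, …, t^3}.
Form the matrix with b₁, b₂ as columns and reduce.
Reduction leaves 1 leading entry, giving rank 1.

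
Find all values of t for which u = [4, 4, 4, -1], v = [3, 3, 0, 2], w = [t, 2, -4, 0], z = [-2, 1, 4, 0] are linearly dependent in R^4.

t = 7

The vectors are dependent exactly when the determinant of the matrix with rows u, v, w, z vanishes.
The determinant works out to 252 - 36*t.
This vanishes exactly when t = 7.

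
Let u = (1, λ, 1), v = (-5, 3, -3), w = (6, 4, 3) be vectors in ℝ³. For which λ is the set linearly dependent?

Dependence holds iff the 3×3 matrix [u v w] is singular.
Expanding, det = -3*λ - 17.
Solving -3*λ - 17 = 0 yields λ = -17/3.

λ = -17/3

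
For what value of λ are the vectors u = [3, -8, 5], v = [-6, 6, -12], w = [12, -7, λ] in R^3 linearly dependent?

The set is linearly dependent precisely when det[u; v; w] = 0.
The determinant works out to 750 - 30*λ.
Setting this to zero gives λ = 25.

λ = 25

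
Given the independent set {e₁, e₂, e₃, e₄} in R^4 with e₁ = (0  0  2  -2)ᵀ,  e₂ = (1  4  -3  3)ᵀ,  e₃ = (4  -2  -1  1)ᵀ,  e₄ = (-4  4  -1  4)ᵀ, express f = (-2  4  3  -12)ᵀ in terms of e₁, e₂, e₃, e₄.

Solve the system with e₁, e₂, e₃, e₄ as columns and f as the right-hand side.
The system has the unique solution (α₁, …, α₄) = (1, 2, -4, -3).

f = e₁ + 2e₂ - 4e₃ - 3e₄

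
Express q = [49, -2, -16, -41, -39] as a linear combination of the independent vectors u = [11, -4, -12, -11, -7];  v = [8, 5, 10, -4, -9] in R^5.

q = 3u + 2v

Write q = α₁u + α₂v and equate components.
Row-reducing the augmented matrix gives the unique coefficients (α₁, α₂) = (3, 2).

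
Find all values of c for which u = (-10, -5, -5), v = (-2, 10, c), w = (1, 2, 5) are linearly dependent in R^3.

Place the vectors as rows of a 3×3 matrix; dependence ⇔ determinant zero.
The determinant works out to 15*c - 480.
Setting this to zero gives c = 32.

c = 32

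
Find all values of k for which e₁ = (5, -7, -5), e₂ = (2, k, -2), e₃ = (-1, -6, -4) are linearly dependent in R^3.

The vectors are dependent exactly when the determinant of the matrix with rows e₁, e₂, e₃ vanishes.
Cofactor expansion gives det = -25*k - 70.
Setting this to zero gives k = -14/5.

k = -14/5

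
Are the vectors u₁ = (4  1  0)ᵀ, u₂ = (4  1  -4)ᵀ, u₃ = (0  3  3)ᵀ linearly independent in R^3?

linearly independent

The matrix [u₁|u₂|u₃] has determinant 48.
A nonzero determinant means the columns are linearly independent.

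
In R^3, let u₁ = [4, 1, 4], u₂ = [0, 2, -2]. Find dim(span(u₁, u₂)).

Form the matrix with u₁, u₂ as columns and reduce.
The echelon form has 2 nonzero rows, so the rank is 2.

dim = 2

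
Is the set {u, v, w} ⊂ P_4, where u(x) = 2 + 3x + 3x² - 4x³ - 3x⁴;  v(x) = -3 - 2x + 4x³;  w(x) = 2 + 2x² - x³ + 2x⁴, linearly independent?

Write each element as a coordinate vector in ℝ⁵ using {1, x, …, x⁴}.
Row-reduce the matrix whose columns are u, v, w.
The reduction yields 3 nonzero rows, so the rank is 3.
Since rank = 3 (the number of vectors), the set is linearly independent.

linearly independent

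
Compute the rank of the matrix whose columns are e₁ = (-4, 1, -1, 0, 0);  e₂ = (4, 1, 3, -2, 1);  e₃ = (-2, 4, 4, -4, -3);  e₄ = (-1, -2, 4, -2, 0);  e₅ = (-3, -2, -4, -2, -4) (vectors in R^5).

Put the 5×5 matrix [e₁|e₂|e₃|e₄|e₅] into echelon form.
The echelon form has 5 nonzero rows, so the rank is 5.

5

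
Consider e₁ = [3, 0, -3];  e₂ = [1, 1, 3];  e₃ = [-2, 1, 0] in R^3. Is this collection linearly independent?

Place the vectors as rows of a 3×3 matrix and reduce to echelon form.
The reduction yields 3 nonzero rows, so the rank is 3.
Since rank = 3 (the number of vectors), the set is linearly independent.

linearly independent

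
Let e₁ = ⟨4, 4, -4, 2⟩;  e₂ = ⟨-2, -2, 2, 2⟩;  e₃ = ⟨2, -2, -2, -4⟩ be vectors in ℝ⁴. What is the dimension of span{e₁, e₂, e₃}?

3

Put the 4×3 matrix [e₁|e₂|e₃] into echelon form.
Reduction leaves 3 leading entries, giving rank 3.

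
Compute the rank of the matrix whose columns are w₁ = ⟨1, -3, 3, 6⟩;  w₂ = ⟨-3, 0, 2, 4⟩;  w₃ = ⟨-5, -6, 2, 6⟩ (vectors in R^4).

rank 3

Apply Gaussian elimination to the matrix whose rows are w₁, w₂, w₃.
The echelon form has 3 nonzero rows, so the rank is 3.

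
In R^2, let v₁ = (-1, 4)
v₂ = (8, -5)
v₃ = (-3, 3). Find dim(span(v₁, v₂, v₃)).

Put the 2×3 matrix [v₁|v₂|v₃] into echelon form.
Exactly 2 pivots survive; hence the rank is 2.
(With 3 elements in a 2-dimensional space the rank is at most 2.)

2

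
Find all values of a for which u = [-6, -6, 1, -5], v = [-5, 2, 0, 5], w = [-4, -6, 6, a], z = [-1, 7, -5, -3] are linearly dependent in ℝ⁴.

Place the vectors as rows of a 4×4 matrix; dependence ⇔ determinant zero.
Expanding, det = 1652 - 177*a.
Solving 1652 - 177*a = 0 yields a = 28/3.

a = 28/3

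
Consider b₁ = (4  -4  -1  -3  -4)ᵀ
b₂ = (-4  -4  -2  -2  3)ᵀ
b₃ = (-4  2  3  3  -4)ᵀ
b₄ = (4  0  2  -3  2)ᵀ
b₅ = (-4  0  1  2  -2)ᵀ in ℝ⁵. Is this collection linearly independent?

Row-reduce the matrix whose columns are b₁, b₂, b₃, b₄, b₅.
The reduction yields 5 nonzero rows, so the rank is 5.
Since rank = 5 (the number of vectors), the set is linearly independent.

linearly independent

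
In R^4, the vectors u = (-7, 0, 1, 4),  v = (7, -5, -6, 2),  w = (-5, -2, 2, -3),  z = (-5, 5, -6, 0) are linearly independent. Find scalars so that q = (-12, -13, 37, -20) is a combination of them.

Solve the system with u, v, w, z as columns and q as the right-hand side.
Row-reducing the augmented matrix gives the unique coefficients (a₁, …, a₄) = (-1, -2, 4, -3).

q = -u - 2v + 4w - 3z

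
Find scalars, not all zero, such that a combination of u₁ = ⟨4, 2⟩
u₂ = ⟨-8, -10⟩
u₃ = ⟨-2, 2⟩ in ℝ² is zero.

3u₁ + u₂ + 2u₃ = 0

Solve the homogeneous system with u₁, u₂, u₃ as columns by row-reducing the coefficient matrix.
The free variable yields coefficients (3, 1, 2) (any nonzero multiple also works).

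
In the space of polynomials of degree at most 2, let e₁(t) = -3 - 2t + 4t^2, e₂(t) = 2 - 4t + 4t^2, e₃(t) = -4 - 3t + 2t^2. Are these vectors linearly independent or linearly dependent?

linearly independent

Write each element as a coordinate vector in ℝ³ using {1, t, t^2}.
Row-reduce the matrix whose columns are e₁, e₂, e₃.
The reduction yields 3 nonzero rows, so the rank is 3.
Since rank = 3 (the number of vectors), the set is linearly independent.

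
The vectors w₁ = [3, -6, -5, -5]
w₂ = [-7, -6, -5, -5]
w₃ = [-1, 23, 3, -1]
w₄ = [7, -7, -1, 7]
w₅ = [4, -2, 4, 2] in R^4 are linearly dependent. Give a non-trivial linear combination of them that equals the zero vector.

Write the vectors as columns of a matrix and find a nonzero vector in its null space.
The free variable yields coefficients (0, 2, 1, 1, 2) (any nonzero multiple also works).

2w₂ + w₃ + w₄ + 2w₅ = 0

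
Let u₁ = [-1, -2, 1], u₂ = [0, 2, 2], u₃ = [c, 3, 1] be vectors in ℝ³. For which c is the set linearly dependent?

Place the vectors as rows of a 3×3 matrix; dependence ⇔ determinant zero.
Expanding, det = 4 - 6*c.
Solving 4 - 6*c = 0 yields c = 2/3.

c = 2/3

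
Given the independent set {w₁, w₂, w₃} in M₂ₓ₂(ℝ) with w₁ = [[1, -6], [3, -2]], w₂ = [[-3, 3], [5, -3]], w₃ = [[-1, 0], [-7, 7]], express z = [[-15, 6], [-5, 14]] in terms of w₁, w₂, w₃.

z = w₁ + 4w₂ + 4w₃

Work in coordinates with respect to the standard basis {E₁₁, E₁₂, E₂₁, E₂₂}.
Solve the system with w₁, w₂, w₃ as columns and z as the right-hand side.
Row-reducing the augmented matrix gives the unique coefficients (c₁, c₂, c₃) = (1, 4, 4).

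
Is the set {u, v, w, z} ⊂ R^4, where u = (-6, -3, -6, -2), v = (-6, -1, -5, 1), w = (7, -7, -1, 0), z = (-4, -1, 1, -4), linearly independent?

linearly independent

Row-reduce the matrix whose columns are u, v, w, z.
The reduction yields 4 nonzero rows, so the rank is 4.
Since rank = 4 (the number of vectors), the set is linearly independent.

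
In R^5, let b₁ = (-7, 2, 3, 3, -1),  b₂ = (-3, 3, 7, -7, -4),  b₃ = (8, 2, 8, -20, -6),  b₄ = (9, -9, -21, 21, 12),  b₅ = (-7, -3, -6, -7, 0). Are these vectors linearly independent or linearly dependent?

linearly dependent

One vector is a scalar multiple of another, so the set is dependent.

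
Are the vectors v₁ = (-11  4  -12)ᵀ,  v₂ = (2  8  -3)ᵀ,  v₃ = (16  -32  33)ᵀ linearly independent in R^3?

linearly dependent

The matrix [v₁|v₂|v₃] has determinant 0.
A zero determinant means the columns are linearly dependent.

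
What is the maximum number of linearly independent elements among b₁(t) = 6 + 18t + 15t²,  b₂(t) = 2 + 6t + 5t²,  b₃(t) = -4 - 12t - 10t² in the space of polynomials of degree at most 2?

Use coordinates relative to {1, t, t²}.
Row-reduce the 3×3 matrix with these as rows.
Exactly 1 pivot survives; hence the rank is 1.

1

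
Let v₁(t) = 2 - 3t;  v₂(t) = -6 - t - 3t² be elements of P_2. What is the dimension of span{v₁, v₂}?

Represent each element by its coordinate vector in ℝ³.
Put the 3×2 matrix [v₁|v₂] into echelon form.
There are 2 pivot columns, so rank = 2.

dim = 2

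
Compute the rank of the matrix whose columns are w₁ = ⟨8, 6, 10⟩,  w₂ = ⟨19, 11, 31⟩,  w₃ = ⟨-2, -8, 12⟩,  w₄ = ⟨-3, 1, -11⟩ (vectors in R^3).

2

Put the 3×4 matrix [w₁|w₂|w₃|w₄] into echelon form.
Exactly 2 pivots survive; hence the rank is 2.
(With 4 elements in a 3-dimensional space the rank is at most 3.)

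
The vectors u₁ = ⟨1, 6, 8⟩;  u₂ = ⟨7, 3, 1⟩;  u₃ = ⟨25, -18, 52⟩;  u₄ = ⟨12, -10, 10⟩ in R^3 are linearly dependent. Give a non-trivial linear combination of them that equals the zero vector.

Write the vectors as columns of a matrix and find a nonzero vector in its null space.
The free variable yields coefficients (3, -2, -1, 3) (any nonzero multiple also works).

3u₁ - 2u₂ - u₃ + 3u₄ = 0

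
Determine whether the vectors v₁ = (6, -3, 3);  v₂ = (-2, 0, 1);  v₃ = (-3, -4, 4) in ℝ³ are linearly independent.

linearly independent

Form the 3×3 matrix with these as columns; its determinant is 33.
A nonzero determinant means the columns are linearly independent.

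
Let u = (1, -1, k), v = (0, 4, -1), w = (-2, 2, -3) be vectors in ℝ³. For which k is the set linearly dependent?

Place the vectors as rows of a 3×3 matrix; dependence ⇔ determinant zero.
The determinant works out to 8*k - 12.
Solving 8*k - 12 = 0 yields k = 3/2.

k = 3/2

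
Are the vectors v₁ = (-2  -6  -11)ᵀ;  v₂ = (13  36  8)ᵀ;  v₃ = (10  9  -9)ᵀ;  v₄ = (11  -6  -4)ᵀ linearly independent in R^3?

linearly dependent

There are 4 vectors in a 3-dimensional space, so they cannot be linearly independent.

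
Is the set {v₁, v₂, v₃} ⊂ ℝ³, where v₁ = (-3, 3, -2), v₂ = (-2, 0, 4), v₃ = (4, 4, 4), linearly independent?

Place the vectors as rows of a 3×3 matrix and reduce to echelon form.
The reduction yields 3 nonzero rows, so the rank is 3.
Since rank = 3 (the number of vectors), the set is linearly independent.

linearly independent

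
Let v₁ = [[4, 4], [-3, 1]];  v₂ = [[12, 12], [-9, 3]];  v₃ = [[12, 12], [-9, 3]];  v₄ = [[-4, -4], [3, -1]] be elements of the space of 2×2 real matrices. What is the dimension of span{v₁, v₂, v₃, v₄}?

Use coordinates relative to {E₁₁, E₁₂, E₂₁, E₂₂}.
Form the matrix with v₁, v₂, v₃, v₄ as columns and reduce.
The echelon form has 1 nonzero row, so the rank is 1.

dim = 1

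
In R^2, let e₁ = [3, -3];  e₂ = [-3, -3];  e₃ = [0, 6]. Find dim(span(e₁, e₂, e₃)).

dim = 2

Apply Gaussian elimination to the matrix whose rows are e₁, e₂, e₃.
There are 2 pivot columns, so rank = 2.
(With 3 elements in a 2-dimensional space the rank is at most 2.)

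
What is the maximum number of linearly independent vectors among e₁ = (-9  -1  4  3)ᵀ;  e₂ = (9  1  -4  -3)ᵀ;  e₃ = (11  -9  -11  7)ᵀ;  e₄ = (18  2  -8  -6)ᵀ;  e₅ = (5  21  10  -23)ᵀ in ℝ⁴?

Form the matrix with e₁, e₂, e₃, e₄, e₅ as columns and reduce.
Exactly 2 pivots survive; hence the rank is 2.
(With 5 elements in a 4-dimensional space the rank is at most 4.)

2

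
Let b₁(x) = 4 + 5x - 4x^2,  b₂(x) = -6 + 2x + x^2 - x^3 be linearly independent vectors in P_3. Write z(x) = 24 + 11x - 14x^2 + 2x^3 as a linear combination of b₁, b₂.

z = 3b₁ - 2b₂

Take coordinate vectors relative to {1, x, …, x^3}.
Solve the system with b₁, b₂ as columns and z as the right-hand side.
Row-reducing the augmented matrix gives the unique coefficients (α₁, α₂) = (3, -2).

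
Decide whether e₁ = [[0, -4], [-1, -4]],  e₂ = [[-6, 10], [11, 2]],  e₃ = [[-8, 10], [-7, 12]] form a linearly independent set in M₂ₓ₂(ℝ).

linearly independent

Write each element as a coordinate vector in ℝ⁴ using {E₁₁, E₁₂, E₂₁, E₂₂}.
Row-reduce the matrix whose columns are e₁, e₂, e₃.
The reduction yields 3 nonzero rows, so the rank is 3.
Since rank = 3 (the number of vectors), the set is linearly independent.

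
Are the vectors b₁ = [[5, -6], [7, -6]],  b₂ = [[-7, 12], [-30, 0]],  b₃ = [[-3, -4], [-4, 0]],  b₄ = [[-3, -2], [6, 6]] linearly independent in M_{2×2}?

linearly dependent

Take coordinates with respect to the standard basis {E₁₁, E₁₂, E₂₁, E₂₂}.
Form the 4×4 matrix with these as columns; its determinant is 0.
A zero determinant means the columns are linearly dependent.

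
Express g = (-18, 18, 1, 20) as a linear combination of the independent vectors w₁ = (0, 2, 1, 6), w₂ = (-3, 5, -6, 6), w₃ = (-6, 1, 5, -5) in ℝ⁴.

Solve the system with w₁, w₂, w₃ as columns and g as the right-hand side.
Row-reducing the augmented matrix gives the unique coefficients (c₁, c₂, c₃) = (3, 2, 2).

g = 3w₁ + 2w₂ + 2w₃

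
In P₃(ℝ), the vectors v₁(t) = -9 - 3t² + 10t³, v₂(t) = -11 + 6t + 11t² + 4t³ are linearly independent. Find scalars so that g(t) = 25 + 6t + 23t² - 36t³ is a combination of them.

Identify each element with its coordinate vector in ℝ⁴ via {1, t, …, t³}.
Set up the augmented matrix [v₁ | v₂ | g] and row-reduce.
Row-reducing the augmented matrix gives the unique coefficients (α₁, α₂) = (-4, 1).

g = -4v₁ + v₂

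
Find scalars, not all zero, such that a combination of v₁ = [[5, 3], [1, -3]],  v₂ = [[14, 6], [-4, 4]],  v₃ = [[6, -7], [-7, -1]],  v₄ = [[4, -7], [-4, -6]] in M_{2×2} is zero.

2v₁ - v₂ + 2v₃ - 2v₄ = 0

Pass to coordinate vectors relative to the basis {E₁₁, E₁₂, E₂₁, E₂₂}.
Row-reduce the matrix with v₁, v₂, v₃, v₄ as columns; the null space gives the coefficients.
The free variable yields coefficients (2, -1, 2, -2) (any nonzero multiple also works).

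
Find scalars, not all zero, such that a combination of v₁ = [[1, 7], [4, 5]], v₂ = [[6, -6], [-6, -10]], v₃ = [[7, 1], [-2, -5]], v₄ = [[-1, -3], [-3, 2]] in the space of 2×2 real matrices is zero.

v₁ + v₂ - v₃ = 0

Write each element as a vector in ℝ⁴ using {E₁₁, E₁₂, E₂₁, E₂₂}.
Set up α₁v₁ + … + α₄v₄ = 0 and solve the homogeneous system.
One solution (up to scaling) is (1, 1, -1, 0).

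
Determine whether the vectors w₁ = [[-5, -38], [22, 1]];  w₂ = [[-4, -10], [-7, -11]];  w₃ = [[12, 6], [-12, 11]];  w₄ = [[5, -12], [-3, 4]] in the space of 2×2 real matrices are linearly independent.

linearly dependent

Take coordinates with respect to the standard basis {E₁₁, E₁₂, E₂₁, E₂₂}.
Row-reduce the matrix whose columns are w₁, w₂, w₃, w₄.
The reduction yields 3 nonzero rows, so the rank is 3.
Since rank 3 < 4, the set is linearly dependent.
Indeed w₁ + w₂ + 2w₃ - 3w₄ = 0.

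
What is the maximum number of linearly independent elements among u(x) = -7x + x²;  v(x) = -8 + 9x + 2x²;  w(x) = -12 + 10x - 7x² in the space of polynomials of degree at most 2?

3

Represent each element by its coordinate vector in ℝ³.
Apply Gaussian elimination to the matrix whose rows are u, v, w.
The echelon form has 3 nonzero rows, so the rank is 3.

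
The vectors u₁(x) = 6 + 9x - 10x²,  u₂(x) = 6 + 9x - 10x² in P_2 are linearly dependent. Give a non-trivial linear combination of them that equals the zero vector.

u₁ - u₂ = 0

Pass to coordinate vectors relative to the basis {1, x, x²}.
Write the vectors as columns of a matrix and find a nonzero vector in its null space.
A generator of the null space is (1, -1).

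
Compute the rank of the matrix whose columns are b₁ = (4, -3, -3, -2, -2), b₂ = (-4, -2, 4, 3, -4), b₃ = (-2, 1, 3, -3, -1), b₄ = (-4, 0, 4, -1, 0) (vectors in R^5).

rank 4

Put the 5×4 matrix [b₁|b₂|b₃|b₄] into echelon form.
Exactly 4 pivots survive; hence the rank is 4.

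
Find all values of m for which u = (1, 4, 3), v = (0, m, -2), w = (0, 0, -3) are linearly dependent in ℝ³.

m = 0

Dependence holds iff the 3×3 matrix [u v w] is singular.
The determinant works out to -3*m.
Solving -3*m = 0 yields m = 0.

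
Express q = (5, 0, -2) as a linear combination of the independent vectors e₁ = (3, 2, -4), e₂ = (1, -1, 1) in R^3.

q = e₁ + 2e₂

Solve the system with e₁, e₂ as columns and q as the right-hand side.
Row-reducing the augmented matrix gives the unique coefficients (a₁, a₂) = (1, 2).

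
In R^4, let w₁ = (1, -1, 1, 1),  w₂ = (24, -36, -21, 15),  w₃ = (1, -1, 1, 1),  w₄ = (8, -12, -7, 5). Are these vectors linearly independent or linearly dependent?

linearly dependent

Place the vectors as rows of a 4×4 matrix and reduce to echelon form.
The reduction yields 2 nonzero rows, so the rank is 2.
Since rank 2 < 4, the set is linearly dependent.
Indeed w₁ - w₃ = 0.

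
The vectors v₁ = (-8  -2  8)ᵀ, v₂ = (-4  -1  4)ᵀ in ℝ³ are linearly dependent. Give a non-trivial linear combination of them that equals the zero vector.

v₁ - 2v₂ = 0

Set up α₁v₁ + α₂v₂ = 0 and solve the homogeneous system.
The free variable yields coefficients (1, -2) (any nonzero multiple also works).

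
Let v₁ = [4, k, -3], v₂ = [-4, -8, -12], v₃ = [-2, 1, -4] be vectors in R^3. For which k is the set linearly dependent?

The vectors are dependent exactly when the determinant of the matrix with rows v₁, v₂, v₃ vanishes.
Cofactor expansion gives det = 8*k + 236.
This vanishes exactly when k = -59/2.

k = -59/2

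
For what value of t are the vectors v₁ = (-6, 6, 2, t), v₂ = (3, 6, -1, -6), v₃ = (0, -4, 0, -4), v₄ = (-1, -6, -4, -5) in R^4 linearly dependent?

t = 30

The vectors are dependent exactly when the determinant of the matrix with rows v₁, v₂, v₃, v₄ vanishes.
Expanding, det = 1560 - 52*t.
Setting this to zero gives t = 30.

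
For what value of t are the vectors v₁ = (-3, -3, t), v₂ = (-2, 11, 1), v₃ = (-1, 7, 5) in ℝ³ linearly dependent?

The set is linearly dependent precisely when det[v₁; v₂; v₃] = 0.
Expanding, det = -3*t - 171.
Setting this to zero gives t = -57.

t = -57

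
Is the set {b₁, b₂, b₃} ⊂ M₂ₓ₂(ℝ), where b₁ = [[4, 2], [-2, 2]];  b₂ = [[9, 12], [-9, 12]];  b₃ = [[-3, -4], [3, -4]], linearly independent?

linearly dependent

Write each element as a coordinate vector in ℝ⁴ using {E₁₁, E₁₂, E₂₁, E₂₂}.
One vector is a scalar multiple of another, so the set is dependent.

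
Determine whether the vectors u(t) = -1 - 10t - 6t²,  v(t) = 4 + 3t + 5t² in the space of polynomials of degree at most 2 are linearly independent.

linearly independent

Take coordinates with respect to the standard basis {1, t, t²}.
Place the vectors as rows of a 2×3 matrix and reduce to echelon form.
The reduction yields 2 nonzero rows, so the rank is 2.
Since rank = 2 (the number of vectors), the set is linearly independent.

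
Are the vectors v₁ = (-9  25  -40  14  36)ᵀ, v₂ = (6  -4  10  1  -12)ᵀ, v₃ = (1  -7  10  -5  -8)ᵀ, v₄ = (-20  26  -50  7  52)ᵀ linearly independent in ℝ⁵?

Place the vectors as rows of a 4×5 matrix and reduce to echelon form.
The reduction yields 2 nonzero rows, so the rank is 2.
Since rank 2 < 4, the set is linearly dependent.

linearly dependent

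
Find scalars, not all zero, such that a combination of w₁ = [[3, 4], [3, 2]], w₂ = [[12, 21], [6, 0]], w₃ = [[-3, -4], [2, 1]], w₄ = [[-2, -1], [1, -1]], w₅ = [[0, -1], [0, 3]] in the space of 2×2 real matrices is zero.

3w₁ - w₂ - 3w₃ + 3w₄ = 0

Write each element as a vector in ℝ⁴ using {E₁₁, E₁₂, E₂₁, E₂₂}.
Row-reduce the matrix with w₁, w₂, w₃, w₄, w₅ as columns; the null space gives the coefficients.
The free variable yields coefficients (3, -1, -3, 3, 0) (any nonzero multiple also works).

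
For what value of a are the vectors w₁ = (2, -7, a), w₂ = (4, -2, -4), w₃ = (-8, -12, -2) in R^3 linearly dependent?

a = -23/4

The vectors are dependent exactly when the determinant of the matrix with rows w₁, w₂, w₃ vanishes.
Cofactor expansion gives det = -64*a - 368.
Solving -64*a - 368 = 0 yields a = -23/4.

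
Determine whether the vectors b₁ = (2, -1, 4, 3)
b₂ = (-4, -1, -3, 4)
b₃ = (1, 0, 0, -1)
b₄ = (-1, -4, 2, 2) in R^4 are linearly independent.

linearly independent

Place the vectors as rows of a 4×4 matrix and reduce to echelon form.
The reduction yields 4 nonzero rows, so the rank is 4.
Since rank = 4 (the number of vectors), the set is linearly independent.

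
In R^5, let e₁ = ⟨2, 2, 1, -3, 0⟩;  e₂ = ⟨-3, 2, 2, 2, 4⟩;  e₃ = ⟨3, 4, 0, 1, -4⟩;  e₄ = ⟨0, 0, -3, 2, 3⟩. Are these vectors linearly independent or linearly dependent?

Place the vectors as rows of a 4×5 matrix and reduce to echelon form.
The reduction yields 4 nonzero rows, so the rank is 4.
Since rank = 4 (the number of vectors), the set is linearly independent.

linearly independent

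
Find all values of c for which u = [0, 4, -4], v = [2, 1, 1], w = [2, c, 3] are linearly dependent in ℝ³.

The set is linearly dependent precisely when det[u; v; w] = 0.
Expanding, det = -8*c - 8.
This vanishes exactly when c = -1.

c = -1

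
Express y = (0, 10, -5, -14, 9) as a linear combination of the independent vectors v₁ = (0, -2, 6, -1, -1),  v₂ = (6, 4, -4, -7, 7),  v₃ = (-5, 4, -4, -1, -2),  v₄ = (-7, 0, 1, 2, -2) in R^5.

y = v₁ + 2v₂ + v₃ + v₄

Since v₁, v₂, v₃, v₄ are independent, the coefficients expressing y are uniquely determined by a linear system.
The system has the unique solution (α₁, …, α₄) = (1, 2, 1, 1).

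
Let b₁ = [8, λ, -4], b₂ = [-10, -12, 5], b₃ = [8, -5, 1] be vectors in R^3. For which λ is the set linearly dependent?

λ = 48/5

Place the vectors as rows of a 3×3 matrix; dependence ⇔ determinant zero.
Cofactor expansion gives det = 50*λ - 480.
Solving 50*λ - 480 = 0 yields λ = 48/5.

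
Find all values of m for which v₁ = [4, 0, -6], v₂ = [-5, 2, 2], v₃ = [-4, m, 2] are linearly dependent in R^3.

m = 16/11

Dependence holds iff the 3×3 matrix [v₁ v₂ v₃] is singular.
Expanding, det = 22*m - 32.
This vanishes exactly when m = 16/11.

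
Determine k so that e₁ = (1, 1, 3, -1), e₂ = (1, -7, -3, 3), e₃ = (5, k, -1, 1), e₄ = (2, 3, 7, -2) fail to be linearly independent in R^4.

Dependence holds iff the 4×4 matrix [e₁ e₂ e₃ e₄] is singular.
Expanding, det = 4*k + 56.
Solving 4*k + 56 = 0 yields k = -14.

k = -14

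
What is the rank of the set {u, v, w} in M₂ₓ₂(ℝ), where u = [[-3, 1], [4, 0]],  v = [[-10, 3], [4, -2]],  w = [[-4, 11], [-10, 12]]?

rank 3

Use coordinates relative to {E₁₁, E₁₂, E₂₁, E₂₂}.
Row-reduce the 3×4 matrix with these as rows.
The echelon form has 3 nonzero rows, so the rank is 3.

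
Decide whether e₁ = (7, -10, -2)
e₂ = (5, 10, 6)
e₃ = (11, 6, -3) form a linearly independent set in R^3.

Row-reduce the matrix whose columns are e₁, e₂, e₃.
The reduction yields 3 nonzero rows, so the rank is 3.
Since rank = 3 (the number of vectors), the set is linearly independent.

linearly independent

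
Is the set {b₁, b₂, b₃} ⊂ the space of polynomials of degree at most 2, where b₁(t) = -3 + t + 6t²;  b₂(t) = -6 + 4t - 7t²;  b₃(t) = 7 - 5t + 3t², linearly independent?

linearly independent

Take coordinates with respect to the standard basis {1, t, t²}.
The matrix [b₁|b₂|b₃] has determinant 50.
A nonzero determinant means the columns are linearly independent.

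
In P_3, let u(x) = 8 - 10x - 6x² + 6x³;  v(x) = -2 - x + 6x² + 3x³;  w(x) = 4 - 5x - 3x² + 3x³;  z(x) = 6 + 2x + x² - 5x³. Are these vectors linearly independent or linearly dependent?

Take coordinates with respect to the standard basis {1, x, …, x³}.
One vector is a scalar multiple of another, so the set is dependent.

linearly dependent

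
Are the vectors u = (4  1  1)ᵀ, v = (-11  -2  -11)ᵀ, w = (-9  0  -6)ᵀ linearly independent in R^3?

linearly independent

Form the 3×3 matrix with these as columns; its determinant is 63.
A nonzero determinant means the columns are linearly independent.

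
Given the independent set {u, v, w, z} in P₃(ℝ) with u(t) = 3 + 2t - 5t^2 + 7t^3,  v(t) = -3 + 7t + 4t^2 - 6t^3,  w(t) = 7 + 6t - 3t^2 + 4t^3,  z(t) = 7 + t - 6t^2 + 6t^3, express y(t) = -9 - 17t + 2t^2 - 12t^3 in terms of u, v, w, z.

y = -2u + v - 4w + 4z

Work in coordinates with respect to the standard basis {1, t, …, t^3}.
Write y = α₁u + … + α₄z and equate components.
The system has the unique solution (α₁, …, α₄) = (-2, 1, -4, 4).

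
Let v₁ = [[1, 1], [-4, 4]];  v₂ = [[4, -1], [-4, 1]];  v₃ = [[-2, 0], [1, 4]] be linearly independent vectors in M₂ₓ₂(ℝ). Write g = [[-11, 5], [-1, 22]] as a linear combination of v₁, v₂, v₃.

Take coordinate vectors relative to {E₁₁, E₁₂, E₂₁, E₂₂}.
Since v₁, v₂, v₃ are independent, the coefficients expressing g are uniquely determined by a linear system.
Row-reducing the augmented matrix gives the unique coefficients (α₁, α₂, α₃) = (3, -2, 3).

g = 3v₁ - 2v₂ + 3v₃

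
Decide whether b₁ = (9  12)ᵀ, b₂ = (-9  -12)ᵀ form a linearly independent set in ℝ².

linearly dependent

The matrix [b₁|b₂] has determinant 0.
A zero determinant means the columns are linearly dependent.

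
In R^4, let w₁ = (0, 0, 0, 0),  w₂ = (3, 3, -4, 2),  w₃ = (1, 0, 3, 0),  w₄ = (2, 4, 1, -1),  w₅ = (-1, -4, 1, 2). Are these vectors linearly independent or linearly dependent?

linearly dependent

There are 5 vectors in a 4-dimensional space, so they cannot be linearly independent.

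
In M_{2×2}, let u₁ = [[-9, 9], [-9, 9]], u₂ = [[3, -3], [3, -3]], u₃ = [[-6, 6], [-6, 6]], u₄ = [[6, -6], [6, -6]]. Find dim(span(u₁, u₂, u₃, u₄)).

Represent each element by its coordinate vector in ℝ⁴.
Form the matrix with u₁, u₂, u₃, u₄ as columns and reduce.
The echelon form has 1 nonzero row, so the rank is 1.

dim = 1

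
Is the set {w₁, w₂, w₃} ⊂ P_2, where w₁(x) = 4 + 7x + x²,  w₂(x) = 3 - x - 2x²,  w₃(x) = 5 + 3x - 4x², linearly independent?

Write each element as a coordinate vector in ℝ³ using {1, x, x²}.
Form the 3×3 matrix with these as columns; its determinant is 68.
A nonzero determinant means the columns are linearly independent.

linearly independent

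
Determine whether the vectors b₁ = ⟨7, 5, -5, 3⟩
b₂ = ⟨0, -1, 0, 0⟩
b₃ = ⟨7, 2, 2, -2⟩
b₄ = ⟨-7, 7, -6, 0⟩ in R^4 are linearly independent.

Row-reduce the matrix whose columns are b₁, b₂, b₃, b₄.
The reduction yields 4 nonzero rows, so the rank is 4.
Since rank = 4 (the number of vectors), the set is linearly independent.

linearly independent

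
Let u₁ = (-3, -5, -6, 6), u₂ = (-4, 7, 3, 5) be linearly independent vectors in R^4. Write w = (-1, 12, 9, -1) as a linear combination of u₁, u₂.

w = -u₁ + u₂

Since u₁, u₂ are independent, the coefficients expressing w are uniquely determined by a linear system.
Back-substitution yields (a₁, a₂) = (-1, 1).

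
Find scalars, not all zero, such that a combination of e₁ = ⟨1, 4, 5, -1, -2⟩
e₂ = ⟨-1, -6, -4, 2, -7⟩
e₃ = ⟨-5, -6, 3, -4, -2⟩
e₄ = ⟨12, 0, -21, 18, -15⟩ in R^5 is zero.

3e₂ - 3e₃ - e₄ = 0

Set up α₁e₁ + … + α₄e₄ = 0 and solve the homogeneous system.
A generator of the null space is (0, 3, -3, -1).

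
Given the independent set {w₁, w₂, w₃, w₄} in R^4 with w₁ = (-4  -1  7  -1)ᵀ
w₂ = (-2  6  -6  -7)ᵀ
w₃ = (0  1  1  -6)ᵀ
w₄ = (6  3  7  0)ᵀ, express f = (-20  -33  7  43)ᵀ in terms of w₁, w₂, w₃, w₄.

Set up the augmented matrix [w₁ | w₂ | w₃ | w₄ | f] and row-reduce.
Row-reducing the augmented matrix gives the unique coefficients (α₁, …, α₄) = (2, -3, -4, -3).

f = 2w₁ - 3w₂ - 4w₃ - 3w₄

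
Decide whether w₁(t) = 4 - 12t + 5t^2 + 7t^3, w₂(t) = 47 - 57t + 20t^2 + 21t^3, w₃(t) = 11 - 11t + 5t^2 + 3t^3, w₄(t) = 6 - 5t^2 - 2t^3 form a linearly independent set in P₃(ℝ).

linearly dependent

Take coordinates with respect to the standard basis {1, t, …, t^3}.
Row-reduce the matrix whose columns are w₁, w₂, w₃, w₄.
The reduction yields 3 nonzero rows, so the rank is 3.
Since rank 3 < 4, the set is linearly dependent.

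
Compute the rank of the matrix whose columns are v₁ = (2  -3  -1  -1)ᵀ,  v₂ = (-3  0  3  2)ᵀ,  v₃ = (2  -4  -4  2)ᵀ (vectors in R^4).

3

Row-reduce the 3×4 matrix with these as rows.
There are 3 pivot columns, so rank = 3.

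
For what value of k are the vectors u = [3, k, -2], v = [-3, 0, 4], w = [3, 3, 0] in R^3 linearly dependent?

k = 3/2

The set is linearly dependent precisely when det[u; v; w] = 0.
Expanding, det = 12*k - 18.
This vanishes exactly when k = 3/2.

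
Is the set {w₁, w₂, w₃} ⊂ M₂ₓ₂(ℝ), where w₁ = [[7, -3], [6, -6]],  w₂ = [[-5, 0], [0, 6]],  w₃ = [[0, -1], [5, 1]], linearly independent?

Write each element as a coordinate vector in ℝ⁴ using {E₁₁, E₁₂, E₂₁, E₂₂}.
Row-reduce the matrix whose columns are w₁, w₂, w₃.
The reduction yields 3 nonzero rows, so the rank is 3.
Since rank = 3 (the number of vectors), the set is linearly independent.

linearly independent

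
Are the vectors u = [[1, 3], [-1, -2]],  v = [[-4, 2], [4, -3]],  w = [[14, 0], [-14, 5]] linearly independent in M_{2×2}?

linearly dependent

Take coordinates with respect to the standard basis {E₁₁, E₁₂, E₂₁, E₂₂}.
Row-reduce the matrix whose columns are u, v, w.
The reduction yields 2 nonzero rows, so the rank is 2.
Since rank 2 < 3, the set is linearly dependent.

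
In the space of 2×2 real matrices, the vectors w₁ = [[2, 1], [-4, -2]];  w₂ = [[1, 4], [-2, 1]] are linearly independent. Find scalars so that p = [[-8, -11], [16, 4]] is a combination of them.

Take coordinate vectors relative to {E₁₁, E₁₂, E₂₁, E₂₂}.
Write p = c₁w₁ + c₂w₂ and equate components.
The system has the unique solution (c₁, c₂) = (-3, -2).

p = -3w₁ - 2w₂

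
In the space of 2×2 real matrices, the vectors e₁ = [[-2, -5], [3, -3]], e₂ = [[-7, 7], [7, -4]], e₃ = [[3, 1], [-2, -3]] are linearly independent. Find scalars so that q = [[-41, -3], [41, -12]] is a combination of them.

Identify each element with its coordinate vector in ℝ⁴ via {E₁₁, E₁₂, E₂₁, E₂₂}.
Set up the augmented matrix [e₁ | e₂ | e₃ | q] and row-reduce.
Back-substitution yields (a₁, a₂, a₃) = (4, 3, -4).

q = 4e₁ + 3e₂ - 4e₃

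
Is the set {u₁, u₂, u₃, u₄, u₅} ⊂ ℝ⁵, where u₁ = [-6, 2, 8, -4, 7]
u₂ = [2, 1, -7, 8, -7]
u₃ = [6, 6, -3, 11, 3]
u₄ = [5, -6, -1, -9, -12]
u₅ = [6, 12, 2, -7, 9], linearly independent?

linearly independent

Form the 5×5 matrix with these as columns; its determinant is 63729.
A nonzero determinant means the columns are linearly independent.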